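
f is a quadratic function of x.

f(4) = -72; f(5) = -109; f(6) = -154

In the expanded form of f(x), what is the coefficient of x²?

Write f(x) = ax² + bx + c; the 3 given values yield a linear system in the 3 coefficients.
Solving, f(x) = -4x² - x - 4.
The coefficient of x² is -4.

-4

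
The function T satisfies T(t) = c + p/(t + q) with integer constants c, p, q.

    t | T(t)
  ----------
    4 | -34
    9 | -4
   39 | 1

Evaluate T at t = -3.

(T(t) − c)(t + q) = p for each data point; the three points give a linear system in c and q, then p follows.
Solving: c = 2, q = -3, p = -36, so T(t) = 2 − 36/(t − 3).
Then T(-3) = 2 − 36/(-6) = 8.

8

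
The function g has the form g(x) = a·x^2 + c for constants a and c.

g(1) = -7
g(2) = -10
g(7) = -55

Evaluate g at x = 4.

From g(1) = -7 and g(2) = -10: 1a + c = -7 and 4a + c = -10.
Subtracting: 3a = -3, so a = -1; then c = -7 − (-1)·1 = -6.
So g(x) = -1x² − 6, and g(4) = -22.

-22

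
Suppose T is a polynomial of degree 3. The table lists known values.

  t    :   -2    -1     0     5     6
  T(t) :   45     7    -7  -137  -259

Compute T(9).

Write T(t) = at³ + bt² + ct + d; the 5 given values yield a linear system in the 4 coefficients.
Solving, T(t) = -2t³ + 6t² - 6t - 7.
Then T(9) = -1033.

-1033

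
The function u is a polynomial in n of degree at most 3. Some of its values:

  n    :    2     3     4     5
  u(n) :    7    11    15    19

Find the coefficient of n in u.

Write u(n) = an³ + bn² + cn + d; the 4 given values yield a linear system in the 4 coefficients.
Solving, the top 2 coefficients vanish, and u(n) = 4n - 1.
The coefficient of n is 4.

4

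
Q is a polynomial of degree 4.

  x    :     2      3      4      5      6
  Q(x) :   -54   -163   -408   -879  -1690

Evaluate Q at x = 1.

-15

Write Q(x) = ax^4 + bx³ + cx² + dx + e; the 5 given values yield a linear system in the 5 coefficients.
Solving, Q(x) = -x^4 - x³ - 4x² - 5x - 4.
Then Q(1) = -15.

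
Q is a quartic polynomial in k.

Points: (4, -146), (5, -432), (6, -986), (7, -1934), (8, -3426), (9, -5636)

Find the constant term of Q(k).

-2

First differences: -286, -554, -948, -1492, -2210. Second differences: -268, -394, -544, -718. Third differences: -126, -150, -174. Fourth differences: -24, -24.
Level-4 differences are constant, so Q has degree 4.
Fitting a degree-4 polynomial gives Q(k) = -k^4 + k³ + 2k² + 4k - 2.
The constant term is Q(0) = -2.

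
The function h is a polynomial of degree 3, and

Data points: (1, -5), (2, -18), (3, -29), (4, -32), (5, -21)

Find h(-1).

Write h(x) = ax³ + bx² + cx + d; the 5 given values yield a linear system in the 4 coefficients.
Solving, h(x) = x³ - 5x² - 5x + 4.
Then h(-1) = 3.

3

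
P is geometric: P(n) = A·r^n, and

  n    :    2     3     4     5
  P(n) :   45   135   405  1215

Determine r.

Consecutive ratio: 135/45 = 3, and 405/135 = 3, so r = 3.
Then A·3^2 = 45 gives A = 5, and P(n) = 5·3^n.

3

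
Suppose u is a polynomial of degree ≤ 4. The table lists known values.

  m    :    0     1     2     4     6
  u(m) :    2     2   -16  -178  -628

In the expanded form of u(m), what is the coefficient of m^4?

0

Write u(m) = am^4 + bm³ + cm² + dm + e; the 5 given values yield a linear system in the 5 coefficients.
Solving, the leading coefficient vanishes, and u(m) = -3m³ + 3m + 2.
The coefficient of m^4 is 0.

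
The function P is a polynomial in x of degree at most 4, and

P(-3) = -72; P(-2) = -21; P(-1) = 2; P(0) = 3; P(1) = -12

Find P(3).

Write P(x) = ax^4 + bx³ + cx² + dx + e; the 5 given values yield a linear system in the 5 coefficients.
Solving, the leading coefficient vanishes, and P(x) = x³ - 8x² - 8x + 3.
Then P(3) = -66.

-66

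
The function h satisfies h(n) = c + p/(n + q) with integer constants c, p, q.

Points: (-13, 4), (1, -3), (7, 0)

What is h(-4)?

22

(h(n) − c)(n + q) = p for each data point; the three points give a linear system in c and q, then p follows.
Solving: c = 2, q = 3, p = -20, so h(n) = 2 − 20/(n + 3).
Then h(-4) = 2 − 20/(-1) = 22.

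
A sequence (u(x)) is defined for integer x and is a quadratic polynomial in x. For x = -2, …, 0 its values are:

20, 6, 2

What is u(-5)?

Write u(x) = ax² + bx + c; the 3 given values yield a linear system in the 3 coefficients.
Solving, u(x) = 5x² + x + 2.
Then u(-5) = 122.

122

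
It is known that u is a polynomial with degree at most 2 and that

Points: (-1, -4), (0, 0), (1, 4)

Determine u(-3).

-12

Write u(x) = ax² + bx + c; the 3 given values yield a linear system in the 3 coefficients.
Solving, the leading coefficient vanishes, and u(x) = 4x.
Then u(-3) = -12.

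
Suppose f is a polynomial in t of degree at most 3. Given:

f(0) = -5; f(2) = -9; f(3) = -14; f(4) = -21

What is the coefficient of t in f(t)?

Write f(t) = at³ + bt² + ct + d; the 4 given values yield a linear system in the 4 coefficients.
Solving, the leading coefficient vanishes, and f(t) = -t² - 5.
The coefficient of t is 0.

0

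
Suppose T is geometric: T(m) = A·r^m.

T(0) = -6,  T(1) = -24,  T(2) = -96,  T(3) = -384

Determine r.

Consecutive ratio: -24/(-6) = 4, and -96/(-24) = 4, so r = 4.
Then A·4^0 = -6 gives A = -6, and T(m) = -6·4^m.

4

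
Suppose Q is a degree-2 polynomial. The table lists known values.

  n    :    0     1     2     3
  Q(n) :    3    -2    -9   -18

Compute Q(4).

-29

Write Q(n) = an² + bn + c; the 4 given values yield a linear system in the 3 coefficients.
Solving, Q(n) = -n² - 4n + 3.
Then Q(4) = -29.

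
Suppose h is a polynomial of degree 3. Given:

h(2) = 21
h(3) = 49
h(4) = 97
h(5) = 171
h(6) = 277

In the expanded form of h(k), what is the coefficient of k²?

1

First differences: 28, 48, 74, 106. Second differences: 20, 26, 32. Third differences: 6, 6.
Level-3 differences are constant, so h has degree 3.
Fitting a degree-3 polynomial gives h(k) = k³ + k² + 4k + 1.
The coefficient of k² is 1.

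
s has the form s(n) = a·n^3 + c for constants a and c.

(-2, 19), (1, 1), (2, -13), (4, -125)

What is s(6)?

From s(-2) = 19 and s(1) = 1: -8a + c = 19 and 1a + c = 1.
Subtracting: 9a = -18, so a = -2; then c = 19 − (-2)·(-8) = 3.
So s(n) = -2n³ + 3, and s(6) = -429.

-429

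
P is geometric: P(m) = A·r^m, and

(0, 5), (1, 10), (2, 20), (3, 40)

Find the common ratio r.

2

Consecutive ratio: 10/5 = 2, and 20/10 = 2, so r = 2.
Then A·2^0 = 5 gives A = 5, and P(m) = 5·2^m.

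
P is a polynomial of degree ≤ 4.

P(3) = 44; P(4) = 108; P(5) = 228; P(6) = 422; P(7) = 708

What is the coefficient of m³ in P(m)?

First differences: 64, 120, 194, 286. Second differences: 56, 74, 92. Third differences: 18, 18.
Level-3 differences are constant, so P has degree 3.
Fitting a degree-3 polynomial gives P(m) = 3m³ - 8m² + 9m + 8.
The coefficient of m³ is 3.

3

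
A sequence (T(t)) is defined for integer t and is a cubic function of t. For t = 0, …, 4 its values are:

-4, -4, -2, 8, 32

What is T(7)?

248

First differences: 0, 2, 10, 24. Second differences: 2, 8, 14. Third differences: 6, 6.
Level-3 differences are constant, so T has degree 3.
Fitting a degree-3 polynomial gives T(t) = t³ - 2t² + t - 4.
Then T(7) = 248.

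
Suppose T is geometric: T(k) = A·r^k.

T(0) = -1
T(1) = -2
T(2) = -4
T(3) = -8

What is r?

2

Consecutive ratio: -2/(-1) = 2, and -4/(-2) = 2, so r = 2.
Then A·2^0 = -1 gives A = -1, and T(k) = -1·2^k.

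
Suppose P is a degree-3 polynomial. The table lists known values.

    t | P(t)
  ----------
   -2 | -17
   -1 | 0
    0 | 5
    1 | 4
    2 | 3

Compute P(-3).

-52

Write P(t) = at³ + bt² + ct + d; the 5 given values yield a linear system in the 4 coefficients.
Solving, P(t) = t³ - 3t² + t + 5.
Then P(-3) = -52.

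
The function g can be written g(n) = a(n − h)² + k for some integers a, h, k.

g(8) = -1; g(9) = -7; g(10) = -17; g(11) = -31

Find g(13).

First differences -6, -10, -14; second difference -4 = 2a, so a = -2.
Expanding, the n-coefficient is −2ah = 4h; matching it to the data gives h = 7, and then k = 1.
So g(n) = -2(n − 7)² + 1.
g(13) = -2·6² + 1 = -71.

-71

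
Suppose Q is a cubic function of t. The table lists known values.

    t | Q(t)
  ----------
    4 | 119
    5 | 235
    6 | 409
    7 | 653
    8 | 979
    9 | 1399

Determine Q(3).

First differences: 116, 174, 244, 326, 420. Second differences: 58, 70, 82, 94. Third differences: 12, 12, 12.
Level-3 differences are constant, so Q has degree 3.
Fitting a degree-3 polynomial gives Q(t) = 2t³ - t² + 3t - 5.
Then Q(3) = 49.

49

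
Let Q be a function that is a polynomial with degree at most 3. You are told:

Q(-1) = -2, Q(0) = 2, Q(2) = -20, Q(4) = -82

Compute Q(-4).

-74

Write Q(m) = am³ + bm² + cm + d; the 4 given values yield a linear system in the 4 coefficients.
Solving, the leading coefficient vanishes, and Q(m) = -5m² - m + 2.
Then Q(-4) = -74.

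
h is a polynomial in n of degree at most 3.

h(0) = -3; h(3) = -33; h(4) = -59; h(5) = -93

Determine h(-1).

-9

Write h(n) = an³ + bn² + cn + d; the 4 given values yield a linear system in the 4 coefficients.
Solving, the leading coefficient vanishes, and h(n) = -4n² + 2n - 3.
Then h(-1) = -9.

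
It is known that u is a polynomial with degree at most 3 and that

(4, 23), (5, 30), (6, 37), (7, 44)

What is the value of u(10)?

First differences: 7, 7, 7.
Level-1 differences are constant, so u has degree 1.
Fitting a degree-1 polynomial gives u(k) = 7k - 5.
Then u(10) = 65.

65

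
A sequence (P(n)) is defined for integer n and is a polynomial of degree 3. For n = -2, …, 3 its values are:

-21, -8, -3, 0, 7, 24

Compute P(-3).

-48

First differences: 13, 5, 3, 7, 17. Second differences: -8, -2, 4, 10. Third differences: 6, 6, 6.
Level-3 differences are constant, so P has degree 3.
Fitting a degree-3 polynomial gives P(n) = n³ - n² + 3n - 3.
Then P(-3) = -48.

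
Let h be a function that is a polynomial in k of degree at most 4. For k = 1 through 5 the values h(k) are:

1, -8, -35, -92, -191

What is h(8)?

-860

First differences: -9, -27, -57, -99. Second differences: -18, -30, -42. Third differences: -12, -12.
Level-3 differences are constant, so h has degree 3.
Fitting a degree-3 polynomial gives h(k) = -2k³ + 3k² - 4k + 4.
Then h(8) = -860.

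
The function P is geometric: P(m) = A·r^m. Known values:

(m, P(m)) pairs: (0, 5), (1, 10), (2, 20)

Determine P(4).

Consecutive ratio: 10/5 = 2, and 20/10 = 2, so r = 2.
Then A·2^0 = 5 gives A = 5, and P(m) = 5·2^m.
P(4) = 5·2^4 = 80.

80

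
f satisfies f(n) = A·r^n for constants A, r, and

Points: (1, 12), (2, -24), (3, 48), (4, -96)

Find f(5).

192

Consecutive ratio: -24/12 = -2, and 48/(-24) = -2, so r = -2.
Then A·(-2)^1 = 12 gives A = -6, and f(n) = -6·(-2)^n.
f(5) = -6·(-2)^5 = 192.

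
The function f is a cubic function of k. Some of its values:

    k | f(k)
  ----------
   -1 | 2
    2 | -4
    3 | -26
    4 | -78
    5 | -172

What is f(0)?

-2

Write f(k) = ak³ + bk² + ck + d; the 5 given values yield a linear system in the 4 coefficients.
Solving, f(k) = -2k³ + 3k² + k - 2.
Then f(0) = -2.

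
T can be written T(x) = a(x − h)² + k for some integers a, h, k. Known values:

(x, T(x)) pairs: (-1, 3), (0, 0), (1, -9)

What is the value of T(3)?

-45

First differences -3, -9; second difference -6 = 2a, so a = -3.
Expanding, the x-coefficient is −2ah = 6h; matching it to the data gives h = -1, and then k = 3.
So T(x) = -3(x + 1)² + 3.
T(3) = -3·4² + 3 = -45.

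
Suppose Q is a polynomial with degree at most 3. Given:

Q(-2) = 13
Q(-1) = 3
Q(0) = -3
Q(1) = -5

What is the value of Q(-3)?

First differences: -10, -6, -2. Second differences: 4, 4.
Level-2 differences are constant, so Q has degree 2.
Fitting a degree-2 polynomial gives Q(n) = 2n² - 4n - 3.
Then Q(-3) = 27.

27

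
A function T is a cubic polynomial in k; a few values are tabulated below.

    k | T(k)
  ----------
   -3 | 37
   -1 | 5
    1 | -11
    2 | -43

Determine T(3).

-107

Write T(k) = ak³ + bk² + ck + d; the 4 given values yield a linear system in the 4 coefficients.
Solving, T(k) = -2k³ - 4k² - 6k + 1.
Then T(3) = -107.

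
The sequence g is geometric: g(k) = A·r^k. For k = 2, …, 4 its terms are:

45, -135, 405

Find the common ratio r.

Consecutive ratio: -135/45 = -3, and 405/(-135) = -3, so r = -3.
Then A·(-3)^2 = 45 gives A = 5, and g(k) = 5·(-3)^k.

-3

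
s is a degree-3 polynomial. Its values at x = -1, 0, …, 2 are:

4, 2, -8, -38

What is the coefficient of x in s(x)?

Write s(x) = ax³ + bx² + cx + d; the 4 given values yield a linear system in the 4 coefficients.
Solving, s(x) = -2x³ - 4x² - 4x + 2.
The coefficient of x is -4.

-4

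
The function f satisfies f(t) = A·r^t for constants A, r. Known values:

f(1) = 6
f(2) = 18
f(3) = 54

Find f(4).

Consecutive ratio: 18/6 = 3, and 54/18 = 3, so r = 3.
Then A·3^1 = 6 gives A = 2, and f(t) = 2·3^t.
f(4) = 2·3^4 = 162.

162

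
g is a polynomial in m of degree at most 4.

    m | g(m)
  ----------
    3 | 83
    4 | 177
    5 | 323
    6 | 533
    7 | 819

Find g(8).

Write g(m) = am^4 + bm³ + cm² + dm + e; the 5 given values yield a linear system in the 5 coefficients.
Solving, the leading coefficient vanishes, and g(m) = 2m³ + 2m² + 6m - 7.
Then g(8) = 1193.

1193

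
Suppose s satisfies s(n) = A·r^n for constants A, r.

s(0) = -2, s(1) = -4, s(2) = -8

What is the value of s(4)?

Consecutive ratio: -4/(-2) = 2, and -8/(-4) = 2, so r = 2.
Then A·2^0 = -2 gives A = -2, and s(n) = -2·2^n.
s(4) = -2·2^4 = -32.

-32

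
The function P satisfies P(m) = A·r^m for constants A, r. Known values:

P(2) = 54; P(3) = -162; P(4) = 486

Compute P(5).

-1458

Consecutive ratio: -162/54 = -3, and 486/(-162) = -3, so r = -3.
Then A·(-3)^2 = 54 gives A = 6, and P(m) = 6·(-3)^m.
P(5) = 6·(-3)^5 = -1458.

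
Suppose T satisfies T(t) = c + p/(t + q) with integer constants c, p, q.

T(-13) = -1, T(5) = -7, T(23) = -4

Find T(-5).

3

(T(t) − c)(t + q) = p for each data point; the three points give a linear system in c and q, then p follows.
Solving: c = -3, q = 1, p = -24, so T(t) = -3 − 24/(t + 1).
Then T(-5) = -3 − 24/(-4) = 3.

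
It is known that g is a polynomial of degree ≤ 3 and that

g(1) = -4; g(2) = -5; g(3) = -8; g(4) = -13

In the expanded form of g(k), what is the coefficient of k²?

Write g(k) = ak³ + bk² + ck + d; the 4 given values yield a linear system in the 4 coefficients.
Solving, the leading coefficient vanishes, and g(k) = -k² + 2k - 5.
The coefficient of k² is -1.

-1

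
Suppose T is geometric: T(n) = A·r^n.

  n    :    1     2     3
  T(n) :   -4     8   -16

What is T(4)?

Consecutive ratio: 8/(-4) = -2, and -16/8 = -2, so r = -2.
Then A·(-2)^1 = -4 gives A = 2, and T(n) = 2·(-2)^n.
T(4) = 2·(-2)^4 = 32.

32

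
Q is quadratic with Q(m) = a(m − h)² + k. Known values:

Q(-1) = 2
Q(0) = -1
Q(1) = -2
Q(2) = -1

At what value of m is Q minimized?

1

First differences -3, -1, 1; second difference 2 = 2a, so a = 1.
Expanding, the m-coefficient is −2ah = -2h; matching it to the data gives h = 1, and then k = -2.
So Q(m) = 1(m − 1)² − 2.
Hence h = 1.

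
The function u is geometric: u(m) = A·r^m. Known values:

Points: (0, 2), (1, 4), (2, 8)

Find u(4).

Consecutive ratio: 4/2 = 2, and 8/4 = 2, so r = 2.
Then A·2^0 = 2 gives A = 2, and u(m) = 2·2^m.
u(4) = 2·2^4 = 32.

32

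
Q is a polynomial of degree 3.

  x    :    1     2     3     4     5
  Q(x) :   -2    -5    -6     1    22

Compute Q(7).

130

First differences: -3, -1, 7, 21. Second differences: 2, 8, 14. Third differences: 6, 6.
Level-3 differences are constant, so Q has degree 3.
Fitting a degree-3 polynomial gives Q(x) = x³ - 5x² + 5x - 3.
Then Q(7) = 130.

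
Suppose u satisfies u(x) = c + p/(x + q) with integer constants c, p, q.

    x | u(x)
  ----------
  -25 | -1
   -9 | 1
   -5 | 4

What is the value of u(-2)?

(u(x) − c)(x + q) = p for each data point; the three points give a linear system in c and q, then p follows.
Solving: c = -2, q = 1, p = -24, so u(x) = -2 − 24/(x + 1).
Then u(-2) = -2 − 24/(-1) = 22.

22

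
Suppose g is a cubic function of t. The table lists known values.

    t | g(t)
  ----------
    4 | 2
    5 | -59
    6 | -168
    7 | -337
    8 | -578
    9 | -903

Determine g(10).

-1324

Write g(t) = at³ + bt² + ct + d; the 6 given values yield a linear system in the 4 coefficients.
Solving, g(t) = -2t³ + 6t² + 7t + 6.
Then g(10) = -1324.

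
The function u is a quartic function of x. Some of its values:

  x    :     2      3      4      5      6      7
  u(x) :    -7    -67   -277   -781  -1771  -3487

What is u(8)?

First differences: -60, -210, -504, -990, -1716. Second differences: -150, -294, -486, -726. Third differences: -144, -192, -240. Fourth differences: -48, -48.
Level-4 differences are constant, so u has degree 4.
Fitting a degree-4 polynomial gives u(x) = -2x^4 + 4x³ - x² - x - 1.
Then u(8) = -6217.

-6217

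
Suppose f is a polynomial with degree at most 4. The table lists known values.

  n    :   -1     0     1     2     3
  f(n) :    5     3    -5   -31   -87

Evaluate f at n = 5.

Write f(n) = an^4 + bn³ + cn² + dn + e; the 5 given values yield a linear system in the 5 coefficients.
Solving, the leading coefficient vanishes, and f(n) = -2n³ - 3n² - 3n + 3.
Then f(5) = -337.

-337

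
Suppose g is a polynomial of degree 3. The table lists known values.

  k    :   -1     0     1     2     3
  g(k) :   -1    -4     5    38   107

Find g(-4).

-40

Write g(k) = ak³ + bk² + ck + d; the 5 given values yield a linear system in the 4 coefficients.
Solving, g(k) = 2k³ + 6k² + k - 4.
Then g(-4) = -40.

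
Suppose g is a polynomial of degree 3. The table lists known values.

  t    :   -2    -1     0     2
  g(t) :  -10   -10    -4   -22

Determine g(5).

Write g(t) = at³ + bt² + ct + d; the 4 given values yield a linear system in the 4 coefficients.
Solving, g(t) = -2t³ - 3t² + 5t - 4.
Then g(5) = -304.

-304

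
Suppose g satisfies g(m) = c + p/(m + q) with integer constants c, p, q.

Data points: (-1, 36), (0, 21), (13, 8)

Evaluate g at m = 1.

16

(g(m) − c)(m + q) = p for each data point; the three points give a linear system in c and q, then p follows.
Solving: c = 6, q = 2, p = 30, so g(m) = 6 + 30/(m + 2).
Then g(1) = 6 + 30/3 = 16.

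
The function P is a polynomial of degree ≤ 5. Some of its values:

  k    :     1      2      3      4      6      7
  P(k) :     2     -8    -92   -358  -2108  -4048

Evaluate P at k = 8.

-7082

Write P(k) = ak^5 + bk^4 + ck³ + dk² + ek + p; the 6 given values yield a linear system in the 6 coefficients.
Solving, the leading coefficient vanishes, and P(k) = -2k^4 + 2k³ + k² + 3k - 2.
Then P(8) = -7082.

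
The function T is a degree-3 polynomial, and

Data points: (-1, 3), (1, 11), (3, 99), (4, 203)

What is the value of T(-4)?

Write T(x) = ax³ + bx² + cx + d; the 4 given values yield a linear system in the 4 coefficients.
Solving, T(x) = 2x³ + 4x² + 2x + 3.
Then T(-4) = -69.

-69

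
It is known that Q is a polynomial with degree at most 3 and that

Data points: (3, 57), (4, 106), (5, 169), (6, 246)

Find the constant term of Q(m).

Write Q(m) = am³ + bm² + cm + d; the 4 given values yield a linear system in the 4 coefficients.
Solving, the leading coefficient vanishes, and Q(m) = 7m² - 6.
The constant term is Q(0) = -6.

-6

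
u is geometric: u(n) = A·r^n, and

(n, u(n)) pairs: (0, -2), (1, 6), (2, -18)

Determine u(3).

Consecutive ratio: 6/(-2) = -3, and -18/6 = -3, so r = -3.
Then A·(-3)^0 = -2 gives A = -2, and u(n) = -2·(-3)^n.
u(3) = -2·(-3)^3 = 54.

54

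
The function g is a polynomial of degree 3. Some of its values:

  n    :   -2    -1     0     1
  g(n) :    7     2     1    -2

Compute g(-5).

106

Write g(n) = an³ + bn² + cn + d; the 4 given values yield a linear system in the 4 coefficients.
Solving, g(n) = -n³ - n² - n + 1.
Then g(-5) = 106.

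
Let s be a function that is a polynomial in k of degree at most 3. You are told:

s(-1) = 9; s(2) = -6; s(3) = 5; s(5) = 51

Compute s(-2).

30

Write s(k) = ak³ + bk² + ck + d; the 4 given values yield a linear system in the 4 coefficients.
Solving, the leading coefficient vanishes, and s(k) = 4k² - 9k - 4.
Then s(-2) = 30.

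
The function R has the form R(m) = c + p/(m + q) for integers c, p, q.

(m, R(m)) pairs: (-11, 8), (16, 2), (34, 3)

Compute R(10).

(R(m) − c)(m + q) = p for each data point; the three points give a linear system in c and q, then p follows.
Solving: c = 4, q = 2, p = -36, so R(m) = 4 − 36/(m + 2).
Then R(10) = 4 − 36/12 = 1.

1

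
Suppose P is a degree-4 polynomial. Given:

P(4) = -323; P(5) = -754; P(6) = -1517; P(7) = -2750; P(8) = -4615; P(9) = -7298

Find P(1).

Write P(m) = am^4 + bm³ + cm² + dm + e; the 6 given values yield a linear system in the 5 coefficients.
Solving, P(m) = -m^4 - m³ - m + 1.
Then P(1) = -2.

-2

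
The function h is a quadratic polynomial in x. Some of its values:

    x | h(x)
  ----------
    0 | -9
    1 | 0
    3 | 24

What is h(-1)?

Write h(x) = ax² + bx + c; the 3 given values yield a linear system in the 3 coefficients.
Solving, h(x) = x² + 8x - 9.
Then h(-1) = -16.

-16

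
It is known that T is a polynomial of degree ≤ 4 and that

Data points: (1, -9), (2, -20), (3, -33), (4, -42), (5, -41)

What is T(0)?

First differences: -11, -13, -9, 1. Second differences: -2, 4, 10. Third differences: 6, 6.
Level-3 differences are constant, so T has degree 3.
Fitting a degree-3 polynomial gives T(t) = t³ - 7t² + 3t - 6.
Then T(0) = -6.

-6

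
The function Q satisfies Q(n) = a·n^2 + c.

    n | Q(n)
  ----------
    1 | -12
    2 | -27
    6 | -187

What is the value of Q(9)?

-412

From Q(1) = -12 and Q(2) = -27: 1a + c = -12 and 4a + c = -27.
Subtracting: 3a = -15, so a = -5; then c = -12 − (-5)·1 = -7.
So Q(n) = -5n² − 7, and Q(9) = -412.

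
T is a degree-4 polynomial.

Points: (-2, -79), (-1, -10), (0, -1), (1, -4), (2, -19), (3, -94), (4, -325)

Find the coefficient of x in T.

First differences: 69, 9, -3, -15, -75, -231. Second differences: -60, -12, -12, -60, -156. Third differences: 48, 0, -48, -96. Fourth differences: -48, -48, -48.
Level-4 differences are constant, so T has degree 4.
Fitting a degree-4 polynomial gives T(x) = -2x^4 + 4x³ - 4x² - x - 1.
The coefficient of x is -1.

-1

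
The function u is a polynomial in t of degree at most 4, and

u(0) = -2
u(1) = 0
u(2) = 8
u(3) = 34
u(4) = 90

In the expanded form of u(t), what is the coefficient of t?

3

First differences: 2, 8, 26, 56. Second differences: 6, 18, 30. Third differences: 12, 12.
Level-3 differences are constant, so u has degree 3.
Fitting a degree-3 polynomial gives u(t) = 2t³ - 3t² + 3t - 2.
The coefficient of t is 3.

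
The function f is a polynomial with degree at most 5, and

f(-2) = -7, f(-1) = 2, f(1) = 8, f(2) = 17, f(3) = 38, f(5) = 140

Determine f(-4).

Write f(m) = am^5 + bm^4 + cm³ + dm² + em + p; the 6 given values yield a linear system in the 6 coefficients.
Solving, the top 2 coefficients vanish, and f(m) = m³ + 2m + 5.
Then f(-4) = -67.

-67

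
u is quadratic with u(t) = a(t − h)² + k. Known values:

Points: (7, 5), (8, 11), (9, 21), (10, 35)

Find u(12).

75

First differences 6, 10, 14; second difference 4 = 2a, so a = 2.
Expanding, the t-coefficient is −2ah = -4h; matching it to the data gives h = 6, and then k = 3.
So u(t) = 2(t − 6)² + 3.
u(12) = 2·6² + 3 = 75.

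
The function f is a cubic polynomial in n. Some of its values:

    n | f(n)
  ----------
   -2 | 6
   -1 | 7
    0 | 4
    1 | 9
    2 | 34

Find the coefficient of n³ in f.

First differences: 1, -3, 5, 25. Second differences: -4, 8, 20. Third differences: 12, 12.
Level-3 differences are constant, so f has degree 3.
Fitting a degree-3 polynomial gives f(n) = 2n³ + 4n² - n + 4.
The coefficient of n³ is 2.

2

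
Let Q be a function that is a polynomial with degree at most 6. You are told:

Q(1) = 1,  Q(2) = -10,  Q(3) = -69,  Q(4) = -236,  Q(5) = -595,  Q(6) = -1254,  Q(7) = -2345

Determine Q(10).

First differences: -11, -59, -167, -359, -659, -1091. Second differences: -48, -108, -192, -300, -432. Third differences: -60, -84, -108, -132. Fourth differences: -24, -24, -24.
Level-4 differences are constant, so Q has degree 4.
Fitting a degree-4 polynomial gives Q(k) = -k^4 + k² + k.
Then Q(10) = -9890.

-9890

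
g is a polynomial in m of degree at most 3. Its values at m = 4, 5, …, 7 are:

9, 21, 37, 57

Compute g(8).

81

Write g(m) = am³ + bm² + cm + d; the 4 given values yield a linear system in the 4 coefficients.
Solving, the leading coefficient vanishes, and g(m) = 2m² - 6m + 1.
Then g(8) = 81.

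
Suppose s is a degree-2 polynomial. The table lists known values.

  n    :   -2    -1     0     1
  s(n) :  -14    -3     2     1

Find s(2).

-6

First differences: 11, 5, -1. Second differences: -6, -6.
Level-2 differences are constant, so s has degree 2.
Fitting a degree-2 polynomial gives s(n) = -3n² + 2n + 2.
Then s(2) = -6.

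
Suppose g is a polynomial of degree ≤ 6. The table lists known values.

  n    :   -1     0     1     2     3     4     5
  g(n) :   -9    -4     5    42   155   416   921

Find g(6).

First differences: 5, 9, 37, 113, 261, 505. Second differences: 4, 28, 76, 148, 244. Third differences: 24, 48, 72, 96. Fourth differences: 24, 24, 24.
Level-4 differences are constant, so g has degree 4.
Extending the table by one column gives the next first difference 869, so g(6) = 921 + 869 = 1790.

1790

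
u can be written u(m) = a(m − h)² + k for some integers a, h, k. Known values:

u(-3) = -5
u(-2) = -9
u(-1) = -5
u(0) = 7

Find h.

-2

First differences -4, 4, 12; second difference 8 = 2a, so a = 4.
Expanding, the m-coefficient is −2ah = -8h; matching it to the data gives h = -2, and then k = -9.
So u(m) = 4(m + 2)² − 9.
Hence h = -2.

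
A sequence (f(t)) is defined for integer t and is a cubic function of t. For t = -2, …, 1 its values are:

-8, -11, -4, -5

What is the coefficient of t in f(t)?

Write f(t) = at³ + bt² + ct + d; the 4 given values yield a linear system in the 4 coefficients.
Solving, f(t) = -3t³ - 4t² + 6t - 4.
The coefficient of t is 6.

6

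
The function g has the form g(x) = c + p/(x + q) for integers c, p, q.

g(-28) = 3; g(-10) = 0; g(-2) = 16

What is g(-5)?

-20

(g(x) − c)(x + q) = p for each data point; the three points give a linear system in c and q, then p follows.
Solving: c = 4, q = 4, p = 24, so g(x) = 4 + 24/(x + 4).
Then g(-5) = 4 + 24/(-1) = -20.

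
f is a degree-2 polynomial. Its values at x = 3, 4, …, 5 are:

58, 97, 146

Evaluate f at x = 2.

Write f(x) = ax² + bx + c; the 3 given values yield a linear system in the 3 coefficients.
Solving, f(x) = 5x² + 4x + 1.
Then f(2) = 29.

29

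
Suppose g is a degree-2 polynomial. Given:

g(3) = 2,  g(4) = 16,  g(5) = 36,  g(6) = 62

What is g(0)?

First differences: 14, 20, 26. Second differences: 6, 6.
Level-2 differences are constant, so g has degree 2.
Fitting a degree-2 polynomial gives g(t) = 3t² - 7t - 4.
The constant term is g(0) = -4.

-4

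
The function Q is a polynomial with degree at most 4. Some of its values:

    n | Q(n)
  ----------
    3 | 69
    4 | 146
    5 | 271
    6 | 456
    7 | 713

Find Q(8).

First differences: 77, 125, 185, 257. Second differences: 48, 60, 72. Third differences: 12, 12.
Level-3 differences are constant, so Q has degree 3.
Extending the table by one column gives the next first difference 341, so Q(8) = 713 + 341 = 1054.

1054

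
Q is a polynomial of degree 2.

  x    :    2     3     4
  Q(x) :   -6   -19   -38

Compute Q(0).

Write Q(x) = ax² + bx + c; the 3 given values yield a linear system in the 3 coefficients.
Solving, Q(x) = -3x² + 2x + 2.
Then Q(0) = 2.

2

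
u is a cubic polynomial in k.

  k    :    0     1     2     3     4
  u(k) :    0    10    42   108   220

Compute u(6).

First differences: 10, 32, 66, 112. Second differences: 22, 34, 46. Third differences: 12, 12.
Level-3 differences are constant, so u has degree 3.
Fitting a degree-3 polynomial gives u(k) = 2k³ + 5k² + 3k.
Then u(6) = 630.

630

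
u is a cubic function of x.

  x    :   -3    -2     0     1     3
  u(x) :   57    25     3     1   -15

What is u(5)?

-87

Write u(x) = ax³ + bx² + cx + d; the 5 given values yield a linear system in the 4 coefficients.
Solving, u(x) = -x³ + 2x² - 3x + 3.
Then u(5) = -87.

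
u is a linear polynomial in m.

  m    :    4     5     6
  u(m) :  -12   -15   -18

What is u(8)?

First differences: -3, -3.
Level-1 differences are constant, so u has degree 1.
Fitting a degree-1 polynomial gives u(m) = -3m.
Then u(8) = -24.

-24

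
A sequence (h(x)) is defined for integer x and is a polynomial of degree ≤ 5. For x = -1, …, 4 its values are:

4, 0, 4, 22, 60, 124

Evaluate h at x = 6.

354

First differences: -4, 4, 18, 38, 64. Second differences: 8, 14, 20, 26. Third differences: 6, 6, 6.
Level-3 differences are constant, so h has degree 3.
Fitting a degree-3 polynomial gives h(x) = x³ + 4x² - x.
Then h(6) = 354.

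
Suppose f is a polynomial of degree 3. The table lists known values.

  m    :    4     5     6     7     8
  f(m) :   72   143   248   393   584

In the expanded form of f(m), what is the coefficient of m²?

2

First differences: 71, 105, 145, 191. Second differences: 34, 40, 46. Third differences: 6, 6.
Level-3 differences are constant, so f has degree 3.
Fitting a degree-3 polynomial gives f(m) = m³ + 2m² - 8m + 8.
The coefficient of m² is 2.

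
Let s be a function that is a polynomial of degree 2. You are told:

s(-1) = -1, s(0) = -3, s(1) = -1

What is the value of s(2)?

Write s(x) = ax² + bx + c; the 3 given values yield a linear system in the 3 coefficients.
Solving, s(x) = 2x² - 3.
Then s(2) = 5.

5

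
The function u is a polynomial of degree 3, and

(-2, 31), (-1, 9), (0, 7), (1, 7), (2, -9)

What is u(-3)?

91

First differences: -22, -2, 0, -16. Second differences: 20, 2, -16. Third differences: -18, -18.
Level-3 differences are constant, so u has degree 3.
Fitting a degree-3 polynomial gives u(m) = -3m³ + m² + 2m + 7.
Then u(-3) = 91.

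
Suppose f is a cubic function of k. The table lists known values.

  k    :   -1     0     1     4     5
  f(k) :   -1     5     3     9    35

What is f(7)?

159

Write f(k) = ak³ + bk² + ck + d; the 5 given values yield a linear system in the 4 coefficients.
Solving, f(k) = k³ - 4k² + k + 5.
Then f(7) = 159.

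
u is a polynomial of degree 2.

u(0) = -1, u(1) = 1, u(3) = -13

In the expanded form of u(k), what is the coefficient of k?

5

Write u(k) = ak² + bk + c; the 3 given values yield a linear system in the 3 coefficients.
Solving, u(k) = -3k² + 5k - 1.
The coefficient of k is 5.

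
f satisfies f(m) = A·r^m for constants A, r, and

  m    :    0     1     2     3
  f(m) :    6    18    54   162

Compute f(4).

486

Consecutive ratio: 18/6 = 3, and 54/18 = 3, so r = 3.
Then A·3^0 = 6 gives A = 6, and f(m) = 6·3^m.
f(4) = 6·3^4 = 486.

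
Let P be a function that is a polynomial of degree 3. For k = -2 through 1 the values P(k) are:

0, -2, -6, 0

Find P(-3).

Write P(k) = ak³ + bk² + ck + d; the 4 given values yield a linear system in the 4 coefficients.
Solving, P(k) = 2k³ + 5k² - k - 6.
Then P(-3) = -12.

-12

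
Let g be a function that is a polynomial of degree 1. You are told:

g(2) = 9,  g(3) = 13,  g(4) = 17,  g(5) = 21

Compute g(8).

33

First differences: 4, 4, 4.
Level-1 differences are constant, so g has degree 1.
Fitting a degree-1 polynomial gives g(m) = 4m + 1.
Then g(8) = 33.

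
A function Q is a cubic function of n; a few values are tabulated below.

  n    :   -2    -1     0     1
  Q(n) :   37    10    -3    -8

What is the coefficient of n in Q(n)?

Write Q(n) = an³ + bn² + cn + d; the 4 given values yield a linear system in the 4 coefficients.
Solving, Q(n) = -n³ + 4n² - 8n - 3.
The coefficient of n is -8.

-8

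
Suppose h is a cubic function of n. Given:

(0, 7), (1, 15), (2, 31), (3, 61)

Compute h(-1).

Write h(n) = an³ + bn² + cn + d; the 4 given values yield a linear system in the 4 coefficients.
Solving, h(n) = n³ + n² + 6n + 7.
Then h(-1) = 1.

1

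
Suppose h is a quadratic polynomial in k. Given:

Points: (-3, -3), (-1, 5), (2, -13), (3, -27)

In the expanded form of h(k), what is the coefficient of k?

Write h(k) = ak² + bk + c; the 4 given values yield a linear system in the 3 coefficients.
Solving, h(k) = -2k² - 4k + 3.
The coefficient of k is -4.

-4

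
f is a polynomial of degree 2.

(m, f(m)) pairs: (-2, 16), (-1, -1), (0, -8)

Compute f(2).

8

Write f(m) = am² + bm + c; the 3 given values yield a linear system in the 3 coefficients.
Solving, f(m) = 5m² - 2m - 8.
Then f(2) = 8.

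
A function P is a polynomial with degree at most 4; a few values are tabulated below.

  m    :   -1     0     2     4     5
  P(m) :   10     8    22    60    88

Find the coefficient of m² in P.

3

Write P(m) = am^4 + bm³ + cm² + dm + e; the 5 given values yield a linear system in the 5 coefficients.
Solving, the top 2 coefficients vanish, and P(m) = 3m² + m + 8.
The coefficient of m² is 3.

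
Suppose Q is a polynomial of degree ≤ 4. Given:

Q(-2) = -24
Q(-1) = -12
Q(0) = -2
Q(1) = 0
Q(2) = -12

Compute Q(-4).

First differences: 12, 10, 2, -12. Second differences: -2, -8, -14. Third differences: -6, -6.
Level-3 differences are constant, so Q has degree 3.
Fitting a degree-3 polynomial gives Q(m) = -m³ - 4m² + 7m - 2.
Then Q(-4) = -30.

-30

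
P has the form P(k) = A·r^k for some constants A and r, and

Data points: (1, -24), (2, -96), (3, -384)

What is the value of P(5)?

Consecutive ratio: -96/(-24) = 4, and -384/(-96) = 4, so r = 4.
Then A·4^1 = -24 gives A = -6, and P(k) = -6·4^k.
P(5) = -6·4^5 = -6144.

-6144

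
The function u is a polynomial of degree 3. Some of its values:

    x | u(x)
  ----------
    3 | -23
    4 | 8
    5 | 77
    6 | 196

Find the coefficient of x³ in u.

2

Write u(x) = ax³ + bx² + cx + d; the 4 given values yield a linear system in the 4 coefficients.
Solving, u(x) = 2x³ - 5x² - 8x - 8.
The coefficient of x³ is 2.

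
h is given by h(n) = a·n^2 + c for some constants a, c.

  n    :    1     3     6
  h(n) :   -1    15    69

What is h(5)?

47

From h(1) = -1 and h(3) = 15: 1a + c = -1 and 9a + c = 15.
Subtracting: 8a = 16, so a = 2; then c = -1 − 2·1 = -3.
So h(n) = 2n² − 3, and h(5) = 47.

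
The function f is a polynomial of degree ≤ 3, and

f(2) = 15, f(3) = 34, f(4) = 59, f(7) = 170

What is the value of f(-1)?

-6

Write f(t) = at³ + bt² + ct + d; the 4 given values yield a linear system in the 4 coefficients.
Solving, the leading coefficient vanishes, and f(t) = 3t² + 4t - 5.
Then f(-1) = -6.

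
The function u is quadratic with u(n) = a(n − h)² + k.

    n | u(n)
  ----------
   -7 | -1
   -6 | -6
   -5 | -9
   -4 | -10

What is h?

-4

First differences -5, -3, -1; second difference 2 = 2a, so a = 1.
Expanding, the n-coefficient is −2ah = -2h; matching it to the data gives h = -4, and then k = -10.
So u(n) = 1(n + 4)² − 10.
Hence h = -4.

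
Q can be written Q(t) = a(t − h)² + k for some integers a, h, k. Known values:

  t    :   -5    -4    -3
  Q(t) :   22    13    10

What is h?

-3

First differences -9, -3; second difference 6 = 2a, so a = 3.
Expanding, the t-coefficient is −2ah = -6h; matching it to the data gives h = -3, and then k = 10.
So Q(t) = 3(t + 3)² + 10.
Hence h = -3.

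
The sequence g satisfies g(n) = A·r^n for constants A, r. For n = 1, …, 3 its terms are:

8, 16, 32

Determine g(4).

Consecutive ratio: 16/8 = 2, and 32/16 = 2, so r = 2.
Then A·2^1 = 8 gives A = 4, and g(n) = 4·2^n.
g(4) = 4·2^4 = 64.

64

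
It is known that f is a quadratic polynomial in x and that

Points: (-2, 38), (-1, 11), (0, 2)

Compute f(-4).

146

Write f(x) = ax² + bx + c; the 3 given values yield a linear system in the 3 coefficients.
Solving, f(x) = 9x² + 2.
Then f(-4) = 146.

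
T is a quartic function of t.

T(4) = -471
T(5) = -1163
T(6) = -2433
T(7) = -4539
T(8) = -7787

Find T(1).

-3

Write T(t) = at^4 + bt³ + ct² + dt + e; the 5 given values yield a linear system in the 5 coefficients.
Solving, T(t) = -2t^4 + t³ - 2t² + 3t - 3.
Then T(1) = -3.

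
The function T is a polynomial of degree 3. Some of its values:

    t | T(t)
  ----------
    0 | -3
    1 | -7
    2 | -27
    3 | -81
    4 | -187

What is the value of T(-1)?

3

Write T(t) = at³ + bt² + ct + d; the 5 given values yield a linear system in the 4 coefficients.
Solving, T(t) = -3t³ + t² - 2t - 3.
Then T(-1) = 3.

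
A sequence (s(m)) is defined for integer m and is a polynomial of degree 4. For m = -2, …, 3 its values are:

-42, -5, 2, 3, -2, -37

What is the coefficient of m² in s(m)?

-2

First differences: 37, 7, 1, -5, -35. Second differences: -30, -6, -6, -30. Third differences: 24, 0, -24. Fourth differences: -24, -24.
Level-4 differences are constant, so s has degree 4.
Fitting a degree-4 polynomial gives s(m) = -m^4 + 2m³ - 2m² + 2m + 2.
The coefficient of m² is -2.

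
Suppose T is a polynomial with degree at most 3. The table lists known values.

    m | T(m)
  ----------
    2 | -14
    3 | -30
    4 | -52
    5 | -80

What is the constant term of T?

Write T(m) = am³ + bm² + cm + d; the 4 given values yield a linear system in the 4 coefficients.
Solving, the leading coefficient vanishes, and T(m) = -3m² - m.
The constant term is T(0) = 0.

0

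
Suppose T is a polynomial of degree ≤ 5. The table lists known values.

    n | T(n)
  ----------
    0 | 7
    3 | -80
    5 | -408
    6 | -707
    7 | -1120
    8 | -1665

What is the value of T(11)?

Write T(n) = an^5 + bn^4 + cn³ + dn² + en + p; the 6 given values yield a linear system in the 6 coefficients.
Solving, the top 2 coefficients vanish, and T(n) = -3n³ - 3n² + 7n + 7.
Then T(11) = -4272.

-4272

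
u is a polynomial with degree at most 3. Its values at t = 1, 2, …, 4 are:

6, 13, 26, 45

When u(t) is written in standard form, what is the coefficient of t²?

3

First differences: 7, 13, 19. Second differences: 6, 6.
Level-2 differences are constant, so u has degree 2.
Fitting a degree-2 polynomial gives u(t) = 3t² - 2t + 5.
The coefficient of t² is 3.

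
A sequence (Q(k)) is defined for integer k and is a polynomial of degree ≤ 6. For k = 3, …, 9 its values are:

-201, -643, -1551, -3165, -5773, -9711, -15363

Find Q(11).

First differences: -442, -908, -1614, -2608, -3938, -5652. Second differences: -466, -706, -994, -1330, -1714. Third differences: -240, -288, -336, -384. Fourth differences: -48, -48, -48.
Level-4 differences are constant, so Q has degree 4.
Fitting a degree-4 polynomial gives Q(k) = -2k^4 - 4k³ + 9k² - 7k + 9.
Then Q(11) = -33585.

-33585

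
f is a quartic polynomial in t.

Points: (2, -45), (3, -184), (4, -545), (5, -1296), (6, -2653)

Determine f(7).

-4880

Write f(t) = at^4 + bt³ + ct² + dt + e; the 5 given values yield a linear system in the 5 coefficients.
Solving, f(t) = -2t^4 - t² - 4t - 1.
Then f(7) = -4880.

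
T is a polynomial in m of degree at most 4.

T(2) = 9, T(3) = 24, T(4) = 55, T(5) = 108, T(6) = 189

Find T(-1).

0

First differences: 15, 31, 53, 81. Second differences: 16, 22, 28. Third differences: 6, 6.
Level-3 differences are constant, so T has degree 3.
Fitting a degree-3 polynomial gives T(m) = m³ - m² + m + 3.
Then T(-1) = 0.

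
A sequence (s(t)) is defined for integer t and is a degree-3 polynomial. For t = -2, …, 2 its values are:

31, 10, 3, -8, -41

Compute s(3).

First differences: -21, -7, -11, -33. Second differences: 14, -4, -22. Third differences: -18, -18.
Level-3 differences are constant, so s has degree 3.
Fitting a degree-3 polynomial gives s(t) = -3t³ - 2t² - 6t + 3.
Then s(3) = -114.

-114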